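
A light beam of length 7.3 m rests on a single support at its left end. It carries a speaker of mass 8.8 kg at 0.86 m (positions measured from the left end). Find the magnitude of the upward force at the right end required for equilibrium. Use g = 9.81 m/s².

Taking torques about the left end:
Speaker: 8.8 × 9.81 = 86.33 N down at 0.86 m → arm 0.86 m, τ = 86.33 × 0.86 = 74.24 N·m clockwise.
Net moment of the loads = 74.24 N·m clockwise.
The upward force F acts at the right end, arm 7.3 m, giving F × 7.3 counterclockwise.
Στ = 0 ⇒ F × 7.3 = 74.24 ⇒ F = 74.24 / 7.3 = 10.2 N.

F ≈ 10.2 N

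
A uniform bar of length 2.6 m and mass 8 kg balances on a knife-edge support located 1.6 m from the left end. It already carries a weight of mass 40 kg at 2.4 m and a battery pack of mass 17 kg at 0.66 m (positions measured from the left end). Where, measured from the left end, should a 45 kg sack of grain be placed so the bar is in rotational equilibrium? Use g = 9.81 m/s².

x ≈ 1.3 m from the left end

About the knife-edge support (at 1.6 m from the left end):
Beam weight: 8 × 9.81 = 78.48 N down at 1.3 m → arm 0.3 m, τ = 78.48 × 0.3 = 23.54 N·m counterclockwise.
Weight: 40 × 9.81 = 392.4 N down at 2.4 m → arm 0.8 m, τ = 392.4 × 0.8 = 313.9 N·m clockwise.
Battery pack: 17 × 9.81 = 166.8 N down at 0.66 m → arm 0.94 m, τ = 166.8 × 0.94 = 156.8 N·m counterclockwise.
Net moment of existing loads = 133.6 N·m clockwise.
The sack of grain weighs 45 × 9.81 = 441.5 N and must supply an equal counterclockwise moment, so its lever arm about the knife-edge support is 133.6 / 441.5 = 0.303 m.
That puts it at 1.6 − 0.303 = 1.3 m from the left end.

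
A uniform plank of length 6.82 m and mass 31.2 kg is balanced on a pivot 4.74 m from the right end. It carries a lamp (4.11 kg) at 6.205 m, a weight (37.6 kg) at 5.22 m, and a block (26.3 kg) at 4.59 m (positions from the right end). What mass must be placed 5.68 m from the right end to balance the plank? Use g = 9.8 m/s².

m ≈ 22.7 kg

Take moments about the pivot (at 4.74 m from the right end).
Beam weight: 31.2 × 9.8 = 305.8 N down at 3.41 m → arm 1.33 m, τ = 305.8 × 1.33 = 406.7 N·m clockwise.
Lamp: 4.11 × 9.8 = 40.28 N down at 6.205 m → arm 1.465 m, τ = 40.28 × 1.465 = 59.01 N·m counterclockwise.
Weight: 37.6 × 9.8 = 368.5 N down at 5.22 m → arm 0.48 m, τ = 368.5 × 0.48 = 176.9 N·m counterclockwise.
Block: 26.3 × 9.8 = 257.7 N down at 4.59 m → arm 0.15 m, τ = 257.7 × 0.15 = 38.65 N·m clockwise.
Net moment of known loads = 209.4 N·m clockwise.
An unknown mass m at 5.68 m has arm 0.94 m; its moment is m·g·0.94 counterclockwise.
Setting net torque to zero: m × 9.8 × 0.94 = 209.4 → m = 209.4 / (9.8 × 0.94) = 22.7 kg.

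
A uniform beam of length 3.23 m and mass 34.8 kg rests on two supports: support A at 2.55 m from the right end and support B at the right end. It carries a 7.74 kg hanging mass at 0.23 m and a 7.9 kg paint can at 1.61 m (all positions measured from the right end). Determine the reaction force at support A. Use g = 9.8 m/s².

R_A ≈ 272 N

Choose support B as the axis so its reaction then has zero moment arm.
Beam weight: 34.8 × 9.8 = 341 N down at 1.615 m → arm 1.615 m, τ = 341 × 1.615 = 550.7 N·m counterclockwise.
Hanging mass: 7.74 × 9.8 = 75.85 N down at 0.23 m → arm 0.23 m, τ = 75.85 × 0.23 = 17.45 N·m counterclockwise.
Paint can: 7.9 × 9.8 = 77.42 N down at 1.61 m → arm 1.61 m, τ = 77.42 × 1.61 = 124.6 N·m counterclockwise.
Net load moment about support B = 692.8 N·m counterclockwise.
Reaction R at support A is upward at 2.55 m, arm 2.55 m → moment R × 2.55 clockwise.
Στ = 0 ⇒ R × 2.55 = 692.8 ⇒ R = 272 N.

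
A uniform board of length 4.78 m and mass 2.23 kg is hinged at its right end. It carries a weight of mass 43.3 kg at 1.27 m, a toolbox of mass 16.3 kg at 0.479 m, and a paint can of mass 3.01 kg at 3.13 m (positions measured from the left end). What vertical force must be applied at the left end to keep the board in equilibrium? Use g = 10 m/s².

F ≈ 486 N

About the right end:
Beam weight: 2.23 × 10 = 22.3 N down at 2.39 m → arm 2.39 m, τ = 22.3 × 2.39 = 53.3 N·m counterclockwise.
Weight: 43.3 × 10 = 433 N down at 1.27 m → arm 3.51 m, τ = 433 × 3.51 = 1520 N·m counterclockwise.
Toolbox: 16.3 × 10 = 163 N down at 0.479 m → arm 4.301 m, τ = 163 × 4.301 = 701.1 N·m counterclockwise.
Paint can: 3.01 × 10 = 30.1 N down at 3.13 m → arm 1.65 m, τ = 30.1 × 1.65 = 49.66 N·m counterclockwise.
Net moment of the loads = 2324 N·m counterclockwise.
The upward force F acts at the left end, arm 4.78 m, giving F × 4.78 clockwise.
For rotational equilibrium, F × 4.78 = 2324, so F = 2324 / 4.78 = 486 N.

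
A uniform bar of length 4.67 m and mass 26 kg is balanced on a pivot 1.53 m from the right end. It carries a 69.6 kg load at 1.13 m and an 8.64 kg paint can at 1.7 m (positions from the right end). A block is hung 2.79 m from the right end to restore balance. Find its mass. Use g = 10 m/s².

Choose the pivot (at 1.53 m from the right end) as the axis so the support reaction has zero arm there.
Beam weight: 26 × 10 = 260 N down at 2.335 m → arm 0.805 m, τ = 260 × 0.805 = 209.3 N·m counterclockwise.
Load: 69.6 × 10 = 696 N down at 1.13 m → arm 0.4 m, τ = 696 × 0.4 = 278.4 N·m clockwise.
Paint can: 8.64 × 10 = 86.4 N down at 1.7 m → arm 0.17 m, τ = 86.4 × 0.17 = 14.69 N·m counterclockwise.
Net moment of known loads = 54.41 N·m clockwise.
An unknown mass m at 2.79 m has arm 1.26 m; its moment is m·g·1.26 counterclockwise.
Setting net torque to zero: m × 10 × 1.26 = 54.41 → m = 54.41 / (10 × 1.26) = 4.32 kg.

m ≈ 4.32 kg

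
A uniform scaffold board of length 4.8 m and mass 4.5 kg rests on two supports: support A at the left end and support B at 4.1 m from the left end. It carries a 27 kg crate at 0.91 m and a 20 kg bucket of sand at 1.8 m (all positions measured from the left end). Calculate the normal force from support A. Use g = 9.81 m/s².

Sum moments about support B (its reaction then has zero moment arm).
Beam weight: 4.5 × 9.81 = 44.15 N down at 2.4 m → arm 1.7 m, τ = 44.15 × 1.7 = 75.05 N·m counterclockwise.
Crate: 27 × 9.81 = 264.9 N down at 0.91 m → arm 3.19 m, τ = 264.9 × 3.19 = 845 N·m counterclockwise.
Bucket of sand: 20 × 9.81 = 196.2 N down at 1.8 m → arm 2.3 m, τ = 196.2 × 2.3 = 451.3 N·m counterclockwise.
Net load moment about support B = 1371 N·m counterclockwise.
Reaction R at support A is upward at 0 m, arm 4.1 m → moment R × 4.1 clockwise.
Στ = 0 ⇒ R × 4.1 = 1371 ⇒ R = 334 N.

R_A ≈ 334 N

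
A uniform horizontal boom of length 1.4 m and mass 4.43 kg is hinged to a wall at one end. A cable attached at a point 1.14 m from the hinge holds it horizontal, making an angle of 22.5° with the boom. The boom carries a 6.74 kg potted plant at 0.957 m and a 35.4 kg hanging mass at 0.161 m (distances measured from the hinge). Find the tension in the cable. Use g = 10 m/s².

Choose the hinge as the axis so the unknown hinge reaction has zero arm there.
Beam weight: 4.43 × 10 = 44.3 N down at 0.7 m → arm 0.7 m, τ = 44.3 × 0.7 = 31.01 N·m clockwise.
Potted plant: 6.74 × 10 = 67.4 N down at 0.957 m → arm 0.957 m, τ = 67.4 × 0.957 = 64.5 N·m clockwise.
Hanging mass: 35.4 × 10 = 354 N down at 0.161 m → arm 0.161 m, τ = 354 × 0.161 = 56.99 N·m clockwise.
Total clockwise load moment = 152.5 N·m.
The cable tension T acts at 1.14 m; only its component perpendicular to the boom, T sinθ, produces torque. sin 22.5° = 0.3827.
Balancing moments: T × 1.14 × 0.3827 = 152.5, giving T = 152.5 / 0.4363 = 350 N.

T ≈ 350 N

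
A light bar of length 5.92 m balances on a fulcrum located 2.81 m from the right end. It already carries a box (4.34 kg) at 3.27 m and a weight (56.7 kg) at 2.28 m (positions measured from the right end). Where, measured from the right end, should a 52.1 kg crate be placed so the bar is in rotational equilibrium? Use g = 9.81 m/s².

About the fulcrum (at 2.81 m from the right end):
Box: 4.34 × 9.81 = 42.58 N down at 3.27 m → arm 0.46 m, τ = 42.58 × 0.46 = 19.59 N·m counterclockwise.
Weight: 56.7 × 9.81 = 556.2 N down at 2.28 m → arm 0.53 m, τ = 556.2 × 0.53 = 294.8 N·m clockwise.
Net moment of existing loads = 275.2 N·m clockwise.
The crate weighs 52.1 × 9.81 = 511.1 N and must supply an equal counterclockwise moment, so its lever arm about the fulcrum is 275.2 / 511.1 = 0.538 m.
That puts it at 2.81 + 0.538 = 3.35 m from the right end.

x ≈ 3.35 m from the right end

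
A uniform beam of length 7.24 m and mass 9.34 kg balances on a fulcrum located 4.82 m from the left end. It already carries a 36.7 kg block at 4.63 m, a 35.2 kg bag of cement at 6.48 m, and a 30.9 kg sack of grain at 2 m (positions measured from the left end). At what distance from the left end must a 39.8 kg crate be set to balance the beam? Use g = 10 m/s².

Choose the fulcrum (at 4.82 m from the left end) as the axis so the support reaction has zero arm there.
Beam weight: 9.34 × 10 = 93.4 N down at 3.62 m → arm 1.2 m, τ = 93.4 × 1.2 = 112.1 N·m counterclockwise.
Block: 36.7 × 10 = 367 N down at 4.63 m → arm 0.19 m, τ = 367 × 0.19 = 69.73 N·m counterclockwise.
Bag of cement: 35.2 × 10 = 352 N down at 6.48 m → arm 1.66 m, τ = 352 × 1.66 = 584.3 N·m clockwise.
Sack of grain: 30.9 × 10 = 309 N down at 2 m → arm 2.82 m, τ = 309 × 2.82 = 871.4 N·m counterclockwise.
Net moment of existing loads = 468.9 N·m counterclockwise.
The crate weighs 39.8 × 10 = 398 N and must supply an equal clockwise moment, so its lever arm about the fulcrum is 468.9 / 398 = 1.18 m.
That puts it at 4.82 + 1.18 = 6 m from the left end.

x ≈ 6 m from the left end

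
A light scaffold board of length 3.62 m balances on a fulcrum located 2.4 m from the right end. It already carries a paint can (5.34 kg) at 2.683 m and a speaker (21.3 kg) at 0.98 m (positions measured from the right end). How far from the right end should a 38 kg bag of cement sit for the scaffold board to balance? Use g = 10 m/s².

x ≈ 3.16 m from the right end

Choose the fulcrum (at 2.4 m from the right end) as the axis so the support reaction has zero arm there.
Paint can: 5.34 × 10 = 53.4 N down at 2.683 m → arm 0.283 m, τ = 53.4 × 0.283 = 15.11 N·m counterclockwise.
Speaker: 21.3 × 10 = 213 N down at 0.98 m → arm 1.42 m, τ = 213 × 1.42 = 302.5 N·m clockwise.
Net moment of existing loads = 287.4 N·m clockwise.
The bag of cement weighs 38 × 10 = 380 N and must supply an equal counterclockwise moment, so its lever arm about the fulcrum is 287.4 / 380 = 0.756 m.
That puts it at 2.4 + 0.756 = 3.16 m from the right end.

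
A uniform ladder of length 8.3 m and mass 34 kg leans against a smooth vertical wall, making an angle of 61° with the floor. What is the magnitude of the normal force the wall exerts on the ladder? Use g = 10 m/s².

N_wall ≈ 94.2 N

About the foot of the ladder:
Ladder weight 34×10 = 340 N acts at 4.15 m along the ladder; its horizontal arm is 4.15·cos61° = 2.012 m → τ = 684.1 N·m clockwise.
Wall normal N acts horizontally at the top; its moment arm is the height L sinθ = 8.3·sin61° = 7.259 m, counterclockwise.
Balancing moments: N × 7.259 = 684.1, giving N = 94.2 N.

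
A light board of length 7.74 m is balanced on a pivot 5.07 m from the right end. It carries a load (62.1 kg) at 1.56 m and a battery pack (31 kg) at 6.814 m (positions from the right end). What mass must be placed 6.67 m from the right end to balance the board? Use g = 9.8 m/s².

Sum moments about the pivot (at 5.07 m from the right end) (the support reaction has zero arm there).
Load: 62.1 × 9.8 = 608.6 N down at 1.56 m → arm 3.51 m, τ = 608.6 × 3.51 = 2136 N·m clockwise.
Battery pack: 31 × 9.8 = 303.8 N down at 6.814 m → arm 1.744 m, τ = 303.8 × 1.744 = 529.8 N·m counterclockwise.
Net moment of known loads = 1606 N·m clockwise.
An unknown mass m at 6.67 m has arm 1.6 m; its moment is m·g·1.6 counterclockwise.
Στ = 0 ⇒ m × 9.8 × 1.6 = 1606 ⇒ m = 1606 / (9.8 × 1.6) = 102 kg.

m ≈ 102 kg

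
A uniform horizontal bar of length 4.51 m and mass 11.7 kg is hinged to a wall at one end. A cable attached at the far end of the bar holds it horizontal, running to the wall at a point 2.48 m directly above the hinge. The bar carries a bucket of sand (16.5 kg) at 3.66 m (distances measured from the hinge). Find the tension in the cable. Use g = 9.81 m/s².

T ≈ 392 N

Sum moments about the hinge (the unknown hinge reaction has zero arm there).
Beam weight: 11.7 × 9.81 = 114.8 N down at 2.255 m → arm 2.255 m, τ = 114.8 × 2.255 = 258.9 N·m clockwise.
Bucket of sand: 16.5 × 9.81 = 161.9 N down at 3.66 m → arm 3.66 m, τ = 161.9 × 3.66 = 592.6 N·m clockwise.
Total clockwise load moment = 851.5 N·m.
The cable tension T acts at 4.51 m; only its component perpendicular to the bar, T sinθ, produces torque. sinθ = h/√(h²+d²) = 2.48/√(2.48²+4.51²) = 0.4818.
Στ = 0 ⇒ T × 4.51 × 0.4818 = 851.5 ⇒ T = 851.5 / 2.173 = 392 N.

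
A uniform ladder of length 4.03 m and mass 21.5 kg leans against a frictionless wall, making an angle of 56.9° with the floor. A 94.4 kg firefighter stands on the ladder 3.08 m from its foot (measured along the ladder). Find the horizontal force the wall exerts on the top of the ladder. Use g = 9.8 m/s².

N_wall ≈ 530 N

About the foot of the ladder:
Ladder weight 21.5×9.8 = 210.7 N acts at 2.015 m along the ladder; its horizontal arm is 2.015·cos56.9° = 1.1 m → τ = 231.8 N·m clockwise.
Firefighter: 94.4×9.8 = 925.1 N at 3.08 m → arm 1.682 m → τ = 1556 N·m clockwise.
Wall normal N acts horizontally at the top; its moment arm is the height L sinθ = 4.03·sin56.9° = 3.376 m, counterclockwise.
Setting net torque to zero: N × 3.376 = 1788 → N = 530 N.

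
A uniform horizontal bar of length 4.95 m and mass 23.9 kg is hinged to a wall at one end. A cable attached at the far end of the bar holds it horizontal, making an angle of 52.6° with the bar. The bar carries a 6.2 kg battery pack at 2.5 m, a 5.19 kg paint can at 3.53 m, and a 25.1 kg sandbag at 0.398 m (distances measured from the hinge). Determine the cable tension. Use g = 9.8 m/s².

Take moments about the hinge.
Beam weight: 23.9 × 9.8 = 234.2 N down at 2.475 m → arm 2.475 m, τ = 234.2 × 2.475 = 579.6 N·m clockwise.
Battery pack: 6.2 × 9.8 = 60.76 N down at 2.5 m → arm 2.5 m, τ = 60.76 × 2.5 = 151.9 N·m clockwise.
Paint can: 5.19 × 9.8 = 50.86 N down at 3.53 m → arm 3.53 m, τ = 50.86 × 3.53 = 179.5 N·m clockwise.
Sandbag: 25.1 × 9.8 = 246 N down at 0.398 m → arm 0.398 m, τ = 246 × 0.398 = 97.91 N·m clockwise.
Total clockwise load moment = 1009 N·m.
The cable tension T acts at 4.95 m; only its component perpendicular to the bar, T sinθ, produces torque. sin 52.6° = 0.7944.
Balancing moments: T × 4.95 × 0.7944 = 1009, giving T = 1009 / 3.932 = 257 N.

T ≈ 257 N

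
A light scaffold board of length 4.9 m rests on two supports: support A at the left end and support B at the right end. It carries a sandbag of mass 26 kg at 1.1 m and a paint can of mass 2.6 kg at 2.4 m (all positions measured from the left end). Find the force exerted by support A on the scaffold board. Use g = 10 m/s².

R_A ≈ 215 N

About support B:
Sandbag: 26 × 10 = 260 N down at 1.1 m → arm 3.8 m, τ = 260 × 3.8 = 988 N·m counterclockwise.
Paint can: 2.6 × 10 = 26 N down at 2.4 m → arm 2.5 m, τ = 26 × 2.5 = 65 N·m counterclockwise.
Net load moment about support B = 1053 N·m counterclockwise.
Reaction R at support A is upward at 0 m, arm 4.9 m → moment R × 4.9 clockwise.
Στ = 0 ⇒ R × 4.9 = 1053 ⇒ R = 215 N.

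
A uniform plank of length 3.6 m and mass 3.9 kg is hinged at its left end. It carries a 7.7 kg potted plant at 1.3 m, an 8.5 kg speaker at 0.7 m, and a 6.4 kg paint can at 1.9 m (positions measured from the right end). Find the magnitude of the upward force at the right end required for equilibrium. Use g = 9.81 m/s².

F ≈ 164 N

Sum moments about the left end (the unknown pivot reaction has zero arm there).
Beam weight: 3.9 × 9.81 = 38.26 N down at 1.8 m → arm 1.8 m, τ = 38.26 × 1.8 = 68.87 N·m clockwise.
Potted plant: 7.7 × 9.81 = 75.54 N down at 1.3 m → arm 2.3 m, τ = 75.54 × 2.3 = 173.7 N·m clockwise.
Speaker: 8.5 × 9.81 = 83.39 N down at 0.7 m → arm 2.9 m, τ = 83.39 × 2.9 = 241.8 N·m clockwise.
Paint can: 6.4 × 9.81 = 62.78 N down at 1.9 m → arm 1.7 m, τ = 62.78 × 1.7 = 106.7 N·m clockwise.
Net moment of the loads = 591.1 N·m clockwise.
The upward force F acts at the right end, arm 3.6 m, giving F × 3.6 counterclockwise.
Setting net torque to zero: F × 3.6 = 591.1 → F = 591.1 / 3.6 = 164 N.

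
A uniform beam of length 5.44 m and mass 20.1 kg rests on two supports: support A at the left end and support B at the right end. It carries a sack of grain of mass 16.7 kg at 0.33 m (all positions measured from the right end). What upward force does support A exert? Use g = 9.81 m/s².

Sum moments about support B (its reaction then has zero moment arm).
Beam weight: 20.1 × 9.81 = 197.2 N down at 2.72 m → arm 2.72 m, τ = 197.2 × 2.72 = 536.4 N·m counterclockwise.
Sack of grain: 16.7 × 9.81 = 163.8 N down at 0.33 m → arm 0.33 m, τ = 163.8 × 0.33 = 54.05 N·m counterclockwise.
Net load moment about support B = 590.4 N·m counterclockwise.
Reaction R at support A is upward at 5.44 m, arm 5.44 m → moment R × 5.44 clockwise.
For rotational equilibrium, R × 5.44 = 590.4, so R = 109 N.

R_A ≈ 109 N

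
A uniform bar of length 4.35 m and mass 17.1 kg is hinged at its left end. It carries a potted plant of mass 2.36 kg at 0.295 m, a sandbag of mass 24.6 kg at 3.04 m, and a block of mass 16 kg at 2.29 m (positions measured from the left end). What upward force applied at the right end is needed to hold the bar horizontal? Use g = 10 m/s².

F ≈ 343 N

Choose the left end as the axis so the unknown pivot reaction has zero arm there.
Beam weight: 17.1 × 10 = 171 N down at 2.175 m → arm 2.175 m, τ = 171 × 2.175 = 371.9 N·m clockwise.
Potted plant: 2.36 × 10 = 23.6 N down at 0.295 m → arm 0.295 m, τ = 23.6 × 0.295 = 6.962 N·m clockwise.
Sandbag: 24.6 × 10 = 246 N down at 3.04 m → arm 3.04 m, τ = 246 × 3.04 = 747.8 N·m clockwise.
Block: 16 × 10 = 160 N down at 2.29 m → arm 2.29 m, τ = 160 × 2.29 = 366.4 N·m clockwise.
Net moment of the loads = 1493 N·m clockwise.
The upward force F acts at the right end, arm 4.35 m, giving F × 4.35 counterclockwise.
Στ = 0 ⇒ F × 4.35 = 1493 ⇒ F = 1493 / 4.35 = 343 N.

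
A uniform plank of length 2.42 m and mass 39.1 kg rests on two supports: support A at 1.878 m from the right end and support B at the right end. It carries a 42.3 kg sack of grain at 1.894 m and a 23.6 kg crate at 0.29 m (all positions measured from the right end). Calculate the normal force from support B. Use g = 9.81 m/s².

R_B ≈ 329 N

Sum moments about support A (its reaction then has zero moment arm).
Beam weight: 39.1 × 9.81 = 383.6 N down at 1.21 m → arm 0.668 m, τ = 383.6 × 0.668 = 256.2 N·m clockwise.
Sack of grain: 42.3 × 9.81 = 415 N down at 1.894 m → arm 0.016 m, τ = 415 × 0.016 = 6.64 N·m counterclockwise.
Crate: 23.6 × 9.81 = 231.5 N down at 0.29 m → arm 1.588 m, τ = 231.5 × 1.588 = 367.6 N·m clockwise.
Net load moment about support A = 617.2 N·m clockwise.
Reaction R at support B is upward at 0 m, arm 1.878 m → moment R × 1.878 counterclockwise.
Setting net torque to zero: R × 1.878 = 617.2 → R = 329 N.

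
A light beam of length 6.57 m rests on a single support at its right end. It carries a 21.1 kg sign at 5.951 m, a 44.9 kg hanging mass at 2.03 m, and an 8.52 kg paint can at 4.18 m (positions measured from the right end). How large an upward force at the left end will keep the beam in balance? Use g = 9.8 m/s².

F ≈ 376 N

Sum moments about the right end (the unknown pivot reaction has zero arm there).
Sign: 21.1 × 9.8 = 206.8 N down at 5.951 m → arm 5.951 m, τ = 206.8 × 5.951 = 1231 N·m counterclockwise.
Hanging mass: 44.9 × 9.8 = 440 N down at 2.03 m → arm 2.03 m, τ = 440 × 2.03 = 893.2 N·m counterclockwise.
Paint can: 8.52 × 9.8 = 83.5 N down at 4.18 m → arm 4.18 m, τ = 83.5 × 4.18 = 349 N·m counterclockwise.
Net moment of the loads = 2473 N·m counterclockwise.
The upward force F acts at the left end, arm 6.57 m, giving F × 6.57 clockwise.
Setting net torque to zero: F × 6.57 = 2473 → F = 2473 / 6.57 = 376 N.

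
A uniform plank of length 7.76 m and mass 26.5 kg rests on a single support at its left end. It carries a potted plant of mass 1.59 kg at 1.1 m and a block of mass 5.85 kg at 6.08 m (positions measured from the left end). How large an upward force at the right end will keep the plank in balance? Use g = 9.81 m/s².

Choose the left end as the axis so the unknown pivot reaction has zero arm there.
Beam weight: 26.5 × 9.81 = 260 N down at 3.88 m → arm 3.88 m, τ = 260 × 3.88 = 1009 N·m clockwise.
Potted plant: 1.59 × 9.81 = 15.6 N down at 1.1 m → arm 1.1 m, τ = 15.6 × 1.1 = 17.16 N·m clockwise.
Block: 5.85 × 9.81 = 57.39 N down at 6.08 m → arm 6.08 m, τ = 57.39 × 6.08 = 348.9 N·m clockwise.
Net moment of the loads = 1375 N·m clockwise.
The upward force F acts at the right end, arm 7.76 m, giving F × 7.76 counterclockwise.
Balancing moments: F × 7.76 = 1375, giving F = 1375 / 7.76 = 177 N.

F ≈ 177 N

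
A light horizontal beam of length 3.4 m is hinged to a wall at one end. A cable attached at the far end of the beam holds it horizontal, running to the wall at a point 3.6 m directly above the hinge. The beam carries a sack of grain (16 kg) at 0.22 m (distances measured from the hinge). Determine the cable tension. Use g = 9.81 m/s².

Sum moments about the hinge (the unknown hinge reaction has zero arm there).
Sack of grain: 16 × 9.81 = 157 N down at 0.22 m → arm 0.22 m, τ = 157 × 0.22 = 34.54 N·m clockwise.
Total clockwise load moment = 34.54 N·m.
The cable tension T acts at 3.4 m; only its component perpendicular to the beam, T sinθ, produces torque. sinθ = h/√(h²+d²) = 3.6/√(3.6²+3.4²) = 0.727.
Balancing moments: T × 3.4 × 0.727 = 34.54, giving T = 34.54 / 2.472 = 14 N.

T ≈ 14 N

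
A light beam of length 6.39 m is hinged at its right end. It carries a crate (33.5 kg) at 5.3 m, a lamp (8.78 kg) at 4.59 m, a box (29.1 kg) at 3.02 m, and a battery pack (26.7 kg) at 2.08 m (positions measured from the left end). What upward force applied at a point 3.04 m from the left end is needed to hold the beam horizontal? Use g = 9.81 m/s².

Choose the right end as the axis so the unknown pivot reaction has zero arm there.
Crate: 33.5 × 9.81 = 328.6 N down at 5.3 m → arm 1.09 m, τ = 328.6 × 1.09 = 358.2 N·m counterclockwise.
Lamp: 8.78 × 9.81 = 86.13 N down at 4.59 m → arm 1.8 m, τ = 86.13 × 1.8 = 155 N·m counterclockwise.
Box: 29.1 × 9.81 = 285.5 N down at 3.02 m → arm 3.37 m, τ = 285.5 × 3.37 = 962.1 N·m counterclockwise.
Battery pack: 26.7 × 9.81 = 261.9 N down at 2.08 m → arm 4.31 m, τ = 261.9 × 4.31 = 1129 N·m counterclockwise.
Net moment of the loads = 2604 N·m counterclockwise.
The upward force F acts at a point 3.04 m from the left end, arm 3.35 m, giving F × 3.35 clockwise.
Στ = 0 ⇒ F × 3.35 = 2604 ⇒ F = 2604 / 3.35 = 777 N.

F ≈ 777 N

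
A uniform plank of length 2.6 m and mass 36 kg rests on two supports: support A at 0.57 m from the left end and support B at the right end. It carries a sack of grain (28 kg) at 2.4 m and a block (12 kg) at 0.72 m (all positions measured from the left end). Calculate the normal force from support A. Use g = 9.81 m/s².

About support B:
Beam weight: 36 × 9.81 = 353.2 N down at 1.3 m → arm 1.3 m, τ = 353.2 × 1.3 = 459.2 N·m counterclockwise.
Sack of grain: 28 × 9.81 = 274.7 N down at 2.4 m → arm 0.2 m, τ = 274.7 × 0.2 = 54.94 N·m counterclockwise.
Block: 12 × 9.81 = 117.7 N down at 0.72 m → arm 1.88 m, τ = 117.7 × 1.88 = 221.3 N·m counterclockwise.
Net load moment about support B = 735.4 N·m counterclockwise.
Reaction R at support A is upward at 0.57 m, arm 2.03 m → moment R × 2.03 clockwise.
For rotational equilibrium, R × 2.03 = 735.4, so R = 362 N.

R_A ≈ 362 N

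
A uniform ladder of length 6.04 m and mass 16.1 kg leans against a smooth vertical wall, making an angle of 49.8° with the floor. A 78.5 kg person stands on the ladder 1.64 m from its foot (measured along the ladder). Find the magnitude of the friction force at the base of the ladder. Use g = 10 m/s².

Choose the foot of the ladder as the axis so the floor normal and friction both act there and drop out.
Ladder weight 16.1×10 = 161 N acts at 3.02 m along the ladder; its horizontal arm is 3.02·cos49.8° = 1.949 m → τ = 313.8 N·m clockwise.
Person: 78.5×10 = 785 N at 1.64 m → arm 1.059 m → τ = 831.3 N·m clockwise.
Wall normal N acts horizontally at the top; its moment arm is the height L sinθ = 6.04·sin49.8° = 4.613 m, counterclockwise.
Στ = 0 ⇒ N × 4.613 = 1145 ⇒ N = 248 N.
ΣFx = 0: friction at the foot balances the wall's push, so f = N_wall = 248 N.

f ≈ 248 N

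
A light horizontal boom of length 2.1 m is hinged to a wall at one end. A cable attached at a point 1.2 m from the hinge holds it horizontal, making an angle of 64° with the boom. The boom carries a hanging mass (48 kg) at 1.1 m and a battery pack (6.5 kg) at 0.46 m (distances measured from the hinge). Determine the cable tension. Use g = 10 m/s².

Sum moments about the hinge (the unknown hinge reaction has zero arm there).
Hanging mass: 48 × 10 = 480 N down at 1.1 m → arm 1.1 m, τ = 480 × 1.1 = 528 N·m clockwise.
Battery pack: 6.5 × 10 = 65 N down at 0.46 m → arm 0.46 m, τ = 65 × 0.46 = 29.9 N·m clockwise.
Total clockwise load moment = 557.9 N·m.
The cable tension T acts at 1.2 m; only its component perpendicular to the boom, T sinθ, produces torque. sin 64° = 0.8988.
Balancing moments: T × 1.2 × 0.8988 = 557.9, giving T = 557.9 / 1.079 = 517 N.

T ≈ 517 N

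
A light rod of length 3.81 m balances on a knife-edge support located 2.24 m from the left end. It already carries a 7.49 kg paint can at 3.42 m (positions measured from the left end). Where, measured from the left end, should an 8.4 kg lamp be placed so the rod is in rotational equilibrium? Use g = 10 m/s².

Take moments about the knife-edge support (at 2.24 m from the left end).
Paint can: 7.49 × 10 = 74.9 N down at 3.42 m → arm 1.18 m, τ = 74.9 × 1.18 = 88.38 N·m clockwise.
Net moment of existing loads = 88.38 N·m clockwise.
The lamp weighs 8.4 × 10 = 84 N and must supply an equal counterclockwise moment, so its lever arm about the knife-edge support is 88.38 / 84 = 1.05 m.
That puts it at 2.24 − 1.05 = 1.19 m from the left end.

x ≈ 1.19 m from the left end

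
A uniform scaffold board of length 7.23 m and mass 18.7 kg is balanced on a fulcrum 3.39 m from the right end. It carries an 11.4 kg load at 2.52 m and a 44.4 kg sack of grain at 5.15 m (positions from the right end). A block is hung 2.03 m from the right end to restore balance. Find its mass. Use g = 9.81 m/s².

Taking torques about the fulcrum (at 3.39 m from the right end):
Beam weight: 18.7 × 9.81 = 183.4 N down at 3.615 m → arm 0.225 m, τ = 183.4 × 0.225 = 41.27 N·m counterclockwise.
Load: 11.4 × 9.81 = 111.8 N down at 2.52 m → arm 0.87 m, τ = 111.8 × 0.87 = 97.27 N·m clockwise.
Sack of grain: 44.4 × 9.81 = 435.6 N down at 5.15 m → arm 1.76 m, τ = 435.6 × 1.76 = 766.7 N·m counterclockwise.
Net moment of known loads = 710.7 N·m counterclockwise.
An unknown mass m at 2.03 m has arm 1.36 m; its moment is m·g·1.36 clockwise.
Στ = 0 ⇒ m × 9.81 × 1.36 = 710.7 ⇒ m = 710.7 / (9.81 × 1.36) = 53.3 kg.

m ≈ 53.3 kg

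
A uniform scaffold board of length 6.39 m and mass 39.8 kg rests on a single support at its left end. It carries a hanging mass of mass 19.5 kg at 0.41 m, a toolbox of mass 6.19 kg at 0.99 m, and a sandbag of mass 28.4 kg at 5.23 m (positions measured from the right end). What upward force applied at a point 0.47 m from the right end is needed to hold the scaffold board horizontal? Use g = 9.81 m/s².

Taking torques about the left end:
Beam weight: 39.8 × 9.81 = 390.4 N down at 3.195 m → arm 3.195 m, τ = 390.4 × 3.195 = 1247 N·m clockwise.
Hanging mass: 19.5 × 9.81 = 191.3 N down at 0.41 m → arm 5.98 m, τ = 191.3 × 5.98 = 1144 N·m clockwise.
Toolbox: 6.19 × 9.81 = 60.72 N down at 0.99 m → arm 5.4 m, τ = 60.72 × 5.4 = 327.9 N·m clockwise.
Sandbag: 28.4 × 9.81 = 278.6 N down at 5.23 m → arm 1.16 m, τ = 278.6 × 1.16 = 323.2 N·m clockwise.
Net moment of the loads = 3042 N·m clockwise.
The upward force F acts at a point 0.47 m from the right end, arm 5.92 m, giving F × 5.92 counterclockwise.
Balancing moments: F × 5.92 = 3042, giving F = 3042 / 5.92 = 514 N.

F ≈ 514 N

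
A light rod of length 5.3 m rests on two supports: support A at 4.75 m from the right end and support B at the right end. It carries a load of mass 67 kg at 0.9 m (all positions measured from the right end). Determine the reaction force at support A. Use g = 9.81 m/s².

About support B:
Load: 67 × 9.81 = 657.3 N down at 0.9 m → arm 0.9 m, τ = 657.3 × 0.9 = 591.6 N·m counterclockwise.
Net load moment about support B = 591.6 N·m counterclockwise.
Reaction R at support A is upward at 4.75 m, arm 4.75 m → moment R × 4.75 clockwise.
For rotational equilibrium, R × 4.75 = 591.6, so R = 125 N.

R_A ≈ 125 N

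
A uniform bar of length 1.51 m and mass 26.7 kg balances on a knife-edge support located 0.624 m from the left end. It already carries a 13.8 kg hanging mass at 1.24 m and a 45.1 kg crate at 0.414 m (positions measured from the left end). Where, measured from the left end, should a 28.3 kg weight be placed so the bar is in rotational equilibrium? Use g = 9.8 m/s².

x ≈ 0.535 m from the left end

Sum moments about the knife-edge support (at 0.624 m from the left end) (the support reaction has zero arm there).
Beam weight: 26.7 × 9.8 = 261.7 N down at 0.755 m → arm 0.131 m, τ = 261.7 × 0.131 = 34.28 N·m clockwise.
Hanging mass: 13.8 × 9.8 = 135.2 N down at 1.24 m → arm 0.616 m, τ = 135.2 × 0.616 = 83.28 N·m clockwise.
Crate: 45.1 × 9.8 = 442 N down at 0.414 m → arm 0.21 m, τ = 442 × 0.21 = 92.82 N·m counterclockwise.
Net moment of existing loads = 24.74 N·m clockwise.
The weight weighs 28.3 × 9.8 = 277.3 N and must supply an equal counterclockwise moment, so its lever arm about the knife-edge support is 24.74 / 277.3 = 0.0892 m.
That puts it at 0.624 − 0.0892 = 0.535 m from the left end.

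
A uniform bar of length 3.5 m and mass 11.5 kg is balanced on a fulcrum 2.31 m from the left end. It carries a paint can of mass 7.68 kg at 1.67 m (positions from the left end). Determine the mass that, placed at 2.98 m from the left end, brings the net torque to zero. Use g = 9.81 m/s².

Take moments about the fulcrum (at 2.31 m from the left end).
Beam weight: 11.5 × 9.81 = 112.8 N down at 1.75 m → arm 0.56 m, τ = 112.8 × 0.56 = 63.17 N·m counterclockwise.
Paint can: 7.68 × 9.81 = 75.34 N down at 1.67 m → arm 0.64 m, τ = 75.34 × 0.64 = 48.22 N·m counterclockwise.
Net moment of known loads = 111.4 N·m counterclockwise.
An unknown mass m at 2.98 m has arm 0.67 m; its moment is m·g·0.67 clockwise.
Balancing moments: m × 9.81 × 0.67 = 111.4, giving m = 111.4 / (9.81 × 0.67) = 16.9 kg.

m ≈ 16.9 kg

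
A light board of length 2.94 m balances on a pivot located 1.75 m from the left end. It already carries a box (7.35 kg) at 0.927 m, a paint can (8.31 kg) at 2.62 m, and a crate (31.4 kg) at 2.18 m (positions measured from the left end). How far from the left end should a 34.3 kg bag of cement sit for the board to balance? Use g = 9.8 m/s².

Take moments about the pivot (at 1.75 m from the left end).
Box: 7.35 × 9.8 = 72.03 N down at 0.927 m → arm 0.823 m, τ = 72.03 × 0.823 = 59.28 N·m counterclockwise.
Paint can: 8.31 × 9.8 = 81.44 N down at 2.62 m → arm 0.87 m, τ = 81.44 × 0.87 = 70.85 N·m clockwise.
Crate: 31.4 × 9.8 = 307.7 N down at 2.18 m → arm 0.43 m, τ = 307.7 × 0.43 = 132.3 N·m clockwise.
Net moment of existing loads = 143.9 N·m clockwise.
The bag of cement weighs 34.3 × 9.8 = 336.1 N and must supply an equal counterclockwise moment, so its lever arm about the pivot is 143.9 / 336.1 = 0.428 m.
That puts it at 1.75 − 0.428 = 1.32 m from the left end.

x ≈ 1.32 m from the left end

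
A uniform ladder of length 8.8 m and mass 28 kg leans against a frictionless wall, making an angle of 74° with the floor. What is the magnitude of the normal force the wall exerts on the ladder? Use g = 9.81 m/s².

N_wall ≈ 39.4 N

About the foot of the ladder:
Ladder weight 28×9.81 = 274.7 N acts at 4.4 m along the ladder; its horizontal arm is 4.4·cos74° = 1.213 m → τ = 333.2 N·m clockwise.
Wall normal N acts horizontally at the top; its moment arm is the height L sinθ = 8.8·sin74° = 8.459 m, counterclockwise.
Balancing moments: N × 8.459 = 333.2, giving N = 39.4 N.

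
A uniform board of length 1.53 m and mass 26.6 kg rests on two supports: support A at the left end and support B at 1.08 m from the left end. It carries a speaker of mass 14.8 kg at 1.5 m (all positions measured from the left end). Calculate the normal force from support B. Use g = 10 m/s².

R_B ≈ 394 N

Taking torques about support A:
Beam weight: 26.6 × 10 = 266 N down at 0.765 m → arm 0.765 m, τ = 266 × 0.765 = 203.5 N·m clockwise.
Speaker: 14.8 × 10 = 148 N down at 1.5 m → arm 1.5 m, τ = 148 × 1.5 = 222 N·m clockwise.
Net load moment about support A = 425.5 N·m clockwise.
Reaction R at support B is upward at 1.08 m, arm 1.08 m → moment R × 1.08 counterclockwise.
Setting net torque to zero: R × 1.08 = 425.5 → R = 394 N.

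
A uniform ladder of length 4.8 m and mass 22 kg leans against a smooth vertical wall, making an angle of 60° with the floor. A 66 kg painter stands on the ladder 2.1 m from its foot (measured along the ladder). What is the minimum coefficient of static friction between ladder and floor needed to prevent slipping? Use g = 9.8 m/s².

Taking torques about the foot of the ladder:
Ladder weight 22×9.8 = 215.6 N acts at 2.4 m along the ladder; its horizontal arm is 2.4·cos60° = 1.2 m → τ = 258.7 N·m clockwise.
Painter: 66×9.8 = 646.8 N at 2.1 m → arm 1.05 m → τ = 679.1 N·m clockwise.
Wall normal N acts horizontally at the top; its moment arm is the height L sinθ = 4.8·sin60° = 4.157 m, counterclockwise.
Στ = 0 ⇒ N × 4.157 = 937.8 ⇒ N = 225.6 N.
ΣFx = 0 ⇒ f = N_wall = 225.6 N. ΣFy = 0 ⇒ N_floor = 862.4 N.
μ_min = f / N_floor = 225.6 / 862.4 = 0.262.

μ_min ≈ 0.262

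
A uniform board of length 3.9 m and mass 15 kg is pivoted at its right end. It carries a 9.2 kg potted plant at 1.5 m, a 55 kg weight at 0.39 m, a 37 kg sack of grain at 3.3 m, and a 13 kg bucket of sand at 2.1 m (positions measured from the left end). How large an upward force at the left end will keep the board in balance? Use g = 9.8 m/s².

Take moments about the right end.
Beam weight: 15 × 9.8 = 147 N down at 1.95 m → arm 1.95 m, τ = 147 × 1.95 = 286.6 N·m counterclockwise.
Potted plant: 9.2 × 9.8 = 90.16 N down at 1.5 m → arm 2.4 m, τ = 90.16 × 2.4 = 216.4 N·m counterclockwise.
Weight: 55 × 9.8 = 539 N down at 0.39 m → arm 3.51 m, τ = 539 × 3.51 = 1892 N·m counterclockwise.
Sack of grain: 37 × 9.8 = 362.6 N down at 3.3 m → arm 0.6 m, τ = 362.6 × 0.6 = 217.6 N·m counterclockwise.
Bucket of sand: 13 × 9.8 = 127.4 N down at 2.1 m → arm 1.8 m, τ = 127.4 × 1.8 = 229.3 N·m counterclockwise.
Net moment of the loads = 2842 N·m counterclockwise.
The upward force F acts at the left end, arm 3.9 m, giving F × 3.9 clockwise.
Balancing moments: F × 3.9 = 2842, giving F = 2842 / 3.9 = 729 N.

F ≈ 729 N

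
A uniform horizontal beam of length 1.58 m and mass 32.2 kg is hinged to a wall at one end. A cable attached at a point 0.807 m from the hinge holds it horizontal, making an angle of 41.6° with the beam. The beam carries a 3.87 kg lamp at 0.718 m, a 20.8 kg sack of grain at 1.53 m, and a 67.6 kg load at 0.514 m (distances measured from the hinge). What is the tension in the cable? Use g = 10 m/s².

Sum moments about the hinge (the unknown hinge reaction has zero arm there).
Beam weight: 32.2 × 10 = 322 N down at 0.79 m → arm 0.79 m, τ = 322 × 0.79 = 254.4 N·m clockwise.
Lamp: 3.87 × 10 = 38.7 N down at 0.718 m → arm 0.718 m, τ = 38.7 × 0.718 = 27.79 N·m clockwise.
Sack of grain: 20.8 × 10 = 208 N down at 1.53 m → arm 1.53 m, τ = 208 × 1.53 = 318.2 N·m clockwise.
Load: 67.6 × 10 = 676 N down at 0.514 m → arm 0.514 m, τ = 676 × 0.514 = 347.5 N·m clockwise.
Total clockwise load moment = 947.9 N·m.
The cable tension T acts at 0.807 m; only its component perpendicular to the beam, T sinθ, produces torque. sin 41.6° = 0.6639.
For rotational equilibrium, T × 0.807 × 0.6639 = 947.9, so T = 947.9 / 0.5358 = 1770 N.

T ≈ 1770 N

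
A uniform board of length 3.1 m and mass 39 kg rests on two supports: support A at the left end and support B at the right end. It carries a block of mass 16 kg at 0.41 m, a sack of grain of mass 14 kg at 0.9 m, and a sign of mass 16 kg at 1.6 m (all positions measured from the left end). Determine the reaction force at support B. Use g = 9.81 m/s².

R_B ≈ 333 N

Taking torques about support A:
Beam weight: 39 × 9.81 = 382.6 N down at 1.55 m → arm 1.55 m, τ = 382.6 × 1.55 = 593 N·m clockwise.
Block: 16 × 9.81 = 157 N down at 0.41 m → arm 0.41 m, τ = 157 × 0.41 = 64.37 N·m clockwise.
Sack of grain: 14 × 9.81 = 137.3 N down at 0.9 m → arm 0.9 m, τ = 137.3 × 0.9 = 123.6 N·m clockwise.
Sign: 16 × 9.81 = 157 N down at 1.6 m → arm 1.6 m, τ = 157 × 1.6 = 251.2 N·m clockwise.
Net load moment about support A = 1032 N·m clockwise.
Reaction R at support B is upward at 3.1 m, arm 3.1 m → moment R × 3.1 counterclockwise.
Balancing moments: R × 3.1 = 1032, giving R = 333 N.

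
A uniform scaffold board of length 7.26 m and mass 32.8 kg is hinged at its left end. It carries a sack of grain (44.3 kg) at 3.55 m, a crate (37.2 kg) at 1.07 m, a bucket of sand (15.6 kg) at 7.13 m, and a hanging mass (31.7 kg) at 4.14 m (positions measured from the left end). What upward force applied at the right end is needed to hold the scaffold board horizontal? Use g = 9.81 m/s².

Taking torques about the left end:
Beam weight: 32.8 × 9.81 = 321.8 N down at 3.63 m → arm 3.63 m, τ = 321.8 × 3.63 = 1168 N·m clockwise.
Sack of grain: 44.3 × 9.81 = 434.6 N down at 3.55 m → arm 3.55 m, τ = 434.6 × 3.55 = 1543 N·m clockwise.
Crate: 37.2 × 9.81 = 364.9 N down at 1.07 m → arm 1.07 m, τ = 364.9 × 1.07 = 390.4 N·m clockwise.
Bucket of sand: 15.6 × 9.81 = 153 N down at 7.13 m → arm 7.13 m, τ = 153 × 7.13 = 1091 N·m clockwise.
Hanging mass: 31.7 × 9.81 = 311 N down at 4.14 m → arm 4.14 m, τ = 311 × 4.14 = 1288 N·m clockwise.
Net moment of the loads = 5480 N·m clockwise.
The upward force F acts at the right end, arm 7.26 m, giving F × 7.26 counterclockwise.
Στ = 0 ⇒ F × 7.26 = 5480 ⇒ F = 5480 / 7.26 = 755 N.

F ≈ 755 N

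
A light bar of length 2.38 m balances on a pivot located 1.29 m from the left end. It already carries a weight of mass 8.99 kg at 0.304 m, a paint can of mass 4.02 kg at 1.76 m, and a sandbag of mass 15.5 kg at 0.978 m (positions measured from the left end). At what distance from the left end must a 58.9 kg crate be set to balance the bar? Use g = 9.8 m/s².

x ≈ 1.49 m from the left end

Sum moments about the pivot (at 1.29 m from the left end) (the support reaction has zero arm there).
Weight: 8.99 × 9.8 = 88.1 N down at 0.304 m → arm 0.986 m, τ = 88.1 × 0.986 = 86.87 N·m counterclockwise.
Paint can: 4.02 × 9.8 = 39.4 N down at 1.76 m → arm 0.47 m, τ = 39.4 × 0.47 = 18.52 N·m clockwise.
Sandbag: 15.5 × 9.8 = 151.9 N down at 0.978 m → arm 0.312 m, τ = 151.9 × 0.312 = 47.39 N·m counterclockwise.
Net moment of existing loads = 115.7 N·m counterclockwise.
The crate weighs 58.9 × 9.8 = 577.2 N and must supply an equal clockwise moment, so its lever arm about the pivot is 115.7 / 577.2 = 0.2 m.
That puts it at 1.29 + 0.2 = 1.49 m from the left end.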